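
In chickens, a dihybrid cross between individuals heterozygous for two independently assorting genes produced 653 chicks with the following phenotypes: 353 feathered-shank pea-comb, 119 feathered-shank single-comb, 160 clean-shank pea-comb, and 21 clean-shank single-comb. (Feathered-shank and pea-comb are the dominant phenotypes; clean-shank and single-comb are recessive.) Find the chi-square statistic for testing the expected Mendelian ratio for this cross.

A dihybrid F₂ with independent assortment and complete dominance at both loci gives a 9:3:3:1 phenotypic ratio.
Under the 9:3:3:1 hypothesis (Σ ratio = 16, N = 653):
  feathered-shank pea-comb: 653 × 9/16 = 367.3125
  feathered-shank single-comb: 653 × 3/16 = 122.4375
  clean-shank pea-comb: 653 × 3/16 = 122.4375
  clean-shank single-comb: 653 × 1/16 = 40.8125
χ² = Σ (O − E)² / E
  feathered-shank pea-comb: (353 − 367.3125)² / 367.3125 = 0.5577
  feathered-shank single-comb: (119 − 122.4375)² / 122.4375 = 0.0965
  clean-shank pea-comb: (160 − 122.4375)² / 122.4375 = 11.5238
  clean-shank single-comb: (21 − 40.8125)² / 40.8125 = 9.6180
χ² = 0.5577 + 0.0965 + 11.5238 + 9.6180 = 21.796

21.796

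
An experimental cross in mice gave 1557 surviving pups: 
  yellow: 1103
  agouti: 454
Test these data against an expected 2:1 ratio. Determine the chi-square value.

12.211

Under the 2:1 hypothesis (Σ ratio = 3, N = 1557):
  yellow: 1557 × 2/3 = 1038
  agouti: 1557 × 1/3 = 519
χ² = Σ (O − E)² / E
  yellow: (1103 − 1038)² / 1038 = 4.0703
  agouti: (454 − 519)² / 519 = 8.1407
χ² = 4.0703 + 8.1407 = 12.211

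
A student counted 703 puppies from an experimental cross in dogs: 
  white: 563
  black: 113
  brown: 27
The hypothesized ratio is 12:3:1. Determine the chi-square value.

11.638

Total ratio parts = 16. Expected numbers out of 703:
  white: 703 × 12/16 = 527.25
  black: 703 × 3/16 = 131.8125
  brown: 703 × 1/16 = 43.9375
χ² = Σ (O − E)² / E
  white: (563 − 527.25)² / 527.25 = 2.4240
  black: (113 − 131.8125)² / 131.8125 = 2.6850
  brown: (27 − 43.9375)² / 43.9375 = 6.5292
χ² = 2.4240 + 2.6850 + 6.5292 = 11.6382 ≈ 11.638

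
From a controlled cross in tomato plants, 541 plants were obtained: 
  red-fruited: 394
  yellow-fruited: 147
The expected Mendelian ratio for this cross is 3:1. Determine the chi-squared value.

Expected counts for N = 541 under a 3:1 ratio (total parts = 4):
  red-fruited: 541 × 3/4 = 405.75
  yellow-fruited: 541 × 1/4 = 135.25
χ² = Σ (O − E)² / E
  red-fruited: (394 − 405.75)² / 405.75 = 0.3403
  yellow-fruited: (147 − 135.25)² / 135.25 = 1.0208
χ² = 0.3403 + 1.0208 = 1.3611 ≈ 1.361

1.361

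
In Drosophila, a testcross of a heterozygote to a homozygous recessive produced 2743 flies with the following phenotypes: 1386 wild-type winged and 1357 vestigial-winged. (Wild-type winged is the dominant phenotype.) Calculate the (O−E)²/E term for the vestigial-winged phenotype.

0.153

A testcross of a heterozygote (Aa × aa) gives a 1:1 phenotypic ratio.
Under the 1:1 hypothesis (Σ ratio = 2, N = 2743):
  wild-type winged: 2743 × 1/2 = 1371.5
  vestigial-winged: 2743 × 1/2 = 1371.5
Contribution of vestigial-winged: (1357 − 1371.5)² / 1371.5 = 0.1533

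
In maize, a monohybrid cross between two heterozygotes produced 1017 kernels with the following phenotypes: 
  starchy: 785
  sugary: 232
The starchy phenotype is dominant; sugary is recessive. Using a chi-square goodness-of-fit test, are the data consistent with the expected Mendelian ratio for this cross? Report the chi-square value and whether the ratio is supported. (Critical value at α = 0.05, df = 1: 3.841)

2.596; consistent

For a monohybrid cross between heterozygotes with complete dominance, the expected phenotypic ratio is 3:1.
The 3:1 ratio has 4 parts, so with N = 1017 the expected counts are:
  starchy: 1017 × 3/4 = 762.75
  sugary: 1017 × 1/4 = 254.25
χ² = Σ (O − E)² / E
  starchy: (785 − 762.75)² / 762.75 = 0.6490
  sugary: (232 − 254.25)² / 254.25 = 1.9471
χ² = 0.6490 + 1.9471 = 2.5961 ≈ 2.596
Degrees of freedom = 2 − 1 = 1; critical value at α = 0.05 is 3.841.
Since 2.596 < 3.841, we fail to reject the null hypothesis — the data are consistent with the 3:1 ratio.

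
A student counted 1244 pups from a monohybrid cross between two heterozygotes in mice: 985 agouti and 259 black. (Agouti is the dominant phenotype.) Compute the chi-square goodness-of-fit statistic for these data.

For a monohybrid cross between heterozygotes with complete dominance, the expected phenotypic ratio is 3:1.
Under the 3:1 hypothesis (Σ ratio = 4, N = 1244):
  agouti: 1244 × 3/4 = 933
  black: 1244 × 1/4 = 311
χ² = Σ (O − E)² / E
  agouti: (985 − 933)² / 933 = 2.8982
  black: (259 − 311)² / 311 = 8.6945
χ² = 2.8982 + 8.6945 = 11.5927 ≈ 11.593

11.593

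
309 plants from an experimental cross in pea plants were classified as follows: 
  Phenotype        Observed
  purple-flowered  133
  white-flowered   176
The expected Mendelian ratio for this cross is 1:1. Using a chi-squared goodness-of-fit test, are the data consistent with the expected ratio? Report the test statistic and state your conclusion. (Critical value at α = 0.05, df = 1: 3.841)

5.984; not consistent

The 1:1 ratio has 2 parts, so with N = 309 the expected counts are:
  purple-flowered: 309 × 1/2 = 154.5
  white-flowered: 309 × 1/2 = 154.5
χ² = Σ (O − E)² / E
  purple-flowered: (133 − 154.5)² / 154.5 = 2.9919
  white-flowered: (176 − 154.5)² / 154.5 = 2.9919
χ² = 2.9919 + 2.9919 = 5.9838 ≈ 5.984
Degrees of freedom = 2 − 1 = 1; critical value at α = 0.05 is 3.841.
Since 5.984 > 3.841, we reject the null hypothesis — the data do not fit the 1:1 ratio.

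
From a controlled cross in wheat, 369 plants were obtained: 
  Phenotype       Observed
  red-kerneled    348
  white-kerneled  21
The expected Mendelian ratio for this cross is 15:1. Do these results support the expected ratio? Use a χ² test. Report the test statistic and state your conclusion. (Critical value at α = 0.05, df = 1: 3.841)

0.197; consistent

The 15:1 ratio has 16 parts, so with N = 369 the expected counts are:
  red-kerneled: 369 × 15/16 = 345.9375
  white-kerneled: 369 × 1/16 = 23.0625
χ² = Σ (O − E)² / E
  red-kerneled: (348 − 345.9375)² / 345.9375 = 0.0123
  white-kerneled: (21 − 23.0625)² / 23.0625 = 0.1845
χ² = 0.0123 + 0.1845 = 0.1968 ≈ 0.197
Degrees of freedom = 2 − 1 = 1; critical value at α = 0.05 is 3.841.
Since 0.197 < 3.841, we fail to reject the null hypothesis — the data are consistent with the 15:1 ratio.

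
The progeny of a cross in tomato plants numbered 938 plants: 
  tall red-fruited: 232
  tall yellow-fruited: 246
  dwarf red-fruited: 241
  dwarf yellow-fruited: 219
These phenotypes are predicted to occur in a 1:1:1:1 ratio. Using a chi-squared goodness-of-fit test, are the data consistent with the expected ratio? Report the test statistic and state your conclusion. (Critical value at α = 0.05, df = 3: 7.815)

1.795; consistent

Under the 1:1:1:1 hypothesis (Σ ratio = 4, N = 938):
  tall red-fruited: 938 × 1/4 = 234.5
  tall yellow-fruited: 938 × 1/4 = 234.5
  dwarf red-fruited: 938 × 1/4 = 234.5
  dwarf yellow-fruited: 938 × 1/4 = 234.5
χ² = Σ (O − E)² / E
  tall red-fruited: (232 − 234.5)² / 234.5 = 0.0267
  tall yellow-fruited: (246 − 234.5)² / 234.5 = 0.5640
  dwarf red-fruited: (241 − 234.5)² / 234.5 = 0.1802
  dwarf yellow-fruited: (219 − 234.5)² / 234.5 = 1.0245
χ² = 0.0267 + 0.5640 + 0.1802 + 1.0245 = 1.7954 ≈ 1.795
Degrees of freedom = 4 − 1 = 3; critical value at α = 0.05 is 7.815.
Since 1.795 < 7.815, we fail to reject the null hypothesis — the data are consistent with the 1:1:1:1 ratio.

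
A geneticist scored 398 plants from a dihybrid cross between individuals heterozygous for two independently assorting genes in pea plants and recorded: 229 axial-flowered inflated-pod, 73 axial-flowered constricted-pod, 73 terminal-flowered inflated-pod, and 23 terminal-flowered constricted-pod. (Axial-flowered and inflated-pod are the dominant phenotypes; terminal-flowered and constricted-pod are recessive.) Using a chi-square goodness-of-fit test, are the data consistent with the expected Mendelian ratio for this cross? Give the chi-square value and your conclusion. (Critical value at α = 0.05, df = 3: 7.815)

0.329; consistent

A dihybrid F₂ with independent assortment and complete dominance at both loci gives a 9:3:3:1 phenotypic ratio.
The 9:3:3:1 ratio has 16 parts, so with N = 398 the expected counts are:
  axial-flowered inflated-pod: 398 × 9/16 = 223.875
  axial-flowered constricted-pod: 398 × 3/16 = 74.625
  terminal-flowered inflated-pod: 398 × 3/16 = 74.625
  terminal-flowered constricted-pod: 398 × 1/16 = 24.875
χ² = Σ (O − E)² / E
  axial-flowered inflated-pod: (229 − 223.875)² / 223.875 = 0.1173
  axial-flowered constricted-pod: (73 − 74.625)² / 74.625 = 0.0354
  terminal-flowered inflated-pod: (73 − 74.625)² / 74.625 = 0.0354
  terminal-flowered constricted-pod: (23 − 24.875)² / 24.875 = 0.1413
χ² = 0.1173 + 0.0354 + 0.0354 + 0.1413 = 0.3294 ≈ 0.329
Degrees of freedom = 4 − 1 = 3; critical value at α = 0.05 is 7.815.
Since 0.329 < 7.815, we fail to reject the null hypothesis — the data are consistent with the 9:3:3:1 ratio.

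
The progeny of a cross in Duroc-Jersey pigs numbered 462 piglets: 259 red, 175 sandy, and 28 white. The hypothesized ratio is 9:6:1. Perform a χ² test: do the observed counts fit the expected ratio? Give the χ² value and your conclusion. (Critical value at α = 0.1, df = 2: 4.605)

0.047; consistent

Total ratio parts = 16. Expected numbers out of 462:
  red: 462 × 9/16 = 259.875
  sandy: 462 × 6/16 = 173.25
  white: 462 × 1/16 = 28.875
χ² = Σ (O − E)² / E
  red: (259 − 259.875)² / 259.875 = 0.0029
  sandy: (175 − 173.25)² / 173.25 = 0.0177
  white: (28 − 28.875)² / 28.875 = 0.0265
χ² = 0.0029 + 0.0177 + 0.0265 = 0.0471 ≈ 0.047
Degrees of freedom = 3 − 1 = 2; critical value at α = 0.1 is 4.605.
Since 0.047 < 4.605, we fail to reject the null hypothesis — the data are consistent with the 9:6:1 ratio.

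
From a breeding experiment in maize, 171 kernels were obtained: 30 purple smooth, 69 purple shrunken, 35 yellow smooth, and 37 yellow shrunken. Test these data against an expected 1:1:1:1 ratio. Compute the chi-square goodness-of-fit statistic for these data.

22.099

The 1:1:1:1 ratio has 4 parts, so with N = 171 the expected counts are:
  purple smooth: 171 × 1/4 = 42.75
  purple shrunken: 171 × 1/4 = 42.75
  yellow smooth: 171 × 1/4 = 42.75
  yellow shrunken: 171 × 1/4 = 42.75
χ² = Σ (O − E)² / E
  purple smooth: (30 − 42.75)² / 42.75 = 3.8026
  purple shrunken: (69 − 42.75)² / 42.75 = 16.1184
  yellow smooth: (35 − 42.75)² / 42.75 = 1.4050
  yellow shrunken: (37 − 42.75)² / 42.75 = 0.7734
χ² = 3.8026 + 16.1184 + 1.4050 + 0.7734 = 22.0994 ≈ 22.099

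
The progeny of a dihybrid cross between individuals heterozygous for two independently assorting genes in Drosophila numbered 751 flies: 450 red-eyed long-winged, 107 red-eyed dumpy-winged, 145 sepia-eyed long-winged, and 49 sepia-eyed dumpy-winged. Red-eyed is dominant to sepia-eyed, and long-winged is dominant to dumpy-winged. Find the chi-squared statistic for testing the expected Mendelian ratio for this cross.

A dihybrid F₂ with independent assortment and complete dominance at both loci gives a 9:3:3:1 phenotypic ratio.
Expected counts for N = 751 under a 9:3:3:1 ratio (total parts = 16):
  red-eyed long-winged: 751 × 9/16 = 422.4375
  red-eyed dumpy-winged: 751 × 3/16 = 140.8125
  sepia-eyed long-winged: 751 × 3/16 = 140.8125
  sepia-eyed dumpy-winged: 751 × 1/16 = 46.9375
χ² = Σ (O − E)² / E
  red-eyed long-winged: (450 − 422.4375)² / 422.4375 = 1.7984
  red-eyed dumpy-winged: (107 − 140.8125)² / 140.8125 = 8.1192
  sepia-eyed long-winged: (145 − 140.8125)² / 140.8125 = 0.1245
  sepia-eyed dumpy-winged: (49 − 46.9375)² / 46.9375 = 0.0906
χ² = 1.7984 + 8.1192 + 0.1245 + 0.0906 = 10.1327 ≈ 10.133

10.133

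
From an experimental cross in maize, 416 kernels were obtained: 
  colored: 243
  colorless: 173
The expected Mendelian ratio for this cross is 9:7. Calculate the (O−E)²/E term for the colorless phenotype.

0.445

Total ratio parts = 16. Expected numbers out of 416:
  colored: 416 × 9/16 = 234
  colorless: 416 × 7/16 = 182
Contribution of colorless: (173 − 182)² / 182 = 0.4451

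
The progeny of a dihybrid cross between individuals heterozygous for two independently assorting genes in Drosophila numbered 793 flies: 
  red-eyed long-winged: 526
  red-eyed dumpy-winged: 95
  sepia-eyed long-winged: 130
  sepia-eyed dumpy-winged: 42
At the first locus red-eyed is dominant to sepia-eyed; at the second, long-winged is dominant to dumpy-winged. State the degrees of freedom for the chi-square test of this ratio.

A dihybrid F₂ with independent assortment and complete dominance at both loci gives a 9:3:3:1 phenotypic ratio.
A goodness-of-fit test with 4 phenotype classes has df = 4 − 1 = 3.

3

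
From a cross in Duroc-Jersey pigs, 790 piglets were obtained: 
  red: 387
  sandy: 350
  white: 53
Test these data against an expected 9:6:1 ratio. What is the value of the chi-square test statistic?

Total ratio parts = 16. Expected numbers out of 790:
  red: 790 × 9/16 = 444.375
  sandy: 790 × 6/16 = 296.25
  white: 790 × 1/16 = 49.375
χ² = Σ (O − E)² / E
  red: (387 − 444.375)² / 444.375 = 7.4079
  sandy: (350 − 296.25)² / 296.25 = 9.7521
  white: (53 − 49.375)² / 49.375 = 0.2661
χ² = 7.4079 + 9.7521 + 0.2661 = 17.4261 ≈ 17.426

17.426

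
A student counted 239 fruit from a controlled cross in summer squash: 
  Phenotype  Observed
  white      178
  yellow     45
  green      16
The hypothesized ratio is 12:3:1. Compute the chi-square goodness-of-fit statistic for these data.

Expected counts for N = 239 under a 12:3:1 ratio (total parts = 16):
  white: 239 × 12/16 = 179.25
  yellow: 239 × 3/16 = 44.8125
  green: 239 × 1/16 = 14.9375
χ² = Σ (O − E)² / E
  white: (178 − 179.25)² / 179.25 = 0.0087
  yellow: (45 − 44.8125)² / 44.8125 = 0.0008
  green: (16 − 14.9375)² / 14.9375 = 0.0756
χ² = 0.0087 + 0.0008 + 0.0756 = 0.0851 ≈ 0.085

0.085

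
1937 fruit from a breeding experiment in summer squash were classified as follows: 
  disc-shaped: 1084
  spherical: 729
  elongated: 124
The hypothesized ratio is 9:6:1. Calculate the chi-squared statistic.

0.109

Expected counts for N = 1937 under a 9:6:1 ratio (total parts = 16):
  disc-shaped: 1937 × 9/16 = 1089.5625
  spherical: 1937 × 6/16 = 726.375
  elongated: 1937 × 1/16 = 121.0625
χ² = Σ (O − E)² / E
  disc-shaped: (1084 − 1089.5625)² / 1089.5625 = 0.0284
  spherical: (729 − 726.375)² / 726.375 = 0.0095
  elongated: (124 − 121.0625)² / 121.0625 = 0.0713
χ² = 0.0284 + 0.0095 + 0.0713 = 0.1092 ≈ 0.109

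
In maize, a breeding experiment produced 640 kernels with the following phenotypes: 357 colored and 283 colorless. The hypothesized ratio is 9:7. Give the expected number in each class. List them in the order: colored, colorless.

360, 280

Total ratio parts = 16. Expected numbers out of 640:
  colored: 640 × 9/16 = 360
  colorless: 640 × 7/16 = 280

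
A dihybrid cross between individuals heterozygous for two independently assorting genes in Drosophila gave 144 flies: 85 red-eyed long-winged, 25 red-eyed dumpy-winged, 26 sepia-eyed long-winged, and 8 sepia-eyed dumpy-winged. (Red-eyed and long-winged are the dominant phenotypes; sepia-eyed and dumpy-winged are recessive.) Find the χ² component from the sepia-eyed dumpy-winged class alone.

A dihybrid F₂ with independent assortment and complete dominance at both loci gives a 9:3:3:1 phenotypic ratio.
Total ratio parts = 16. Expected numbers out of 144:
  red-eyed long-winged: 144 × 9/16 = 81
  red-eyed dumpy-winged: 144 × 3/16 = 27
  sepia-eyed long-winged: 144 × 3/16 = 27
  sepia-eyed dumpy-winged: 144 × 1/16 = 9
Contribution of sepia-eyed dumpy-winged: (8 − 9)² / 9 = 0.1111

0.111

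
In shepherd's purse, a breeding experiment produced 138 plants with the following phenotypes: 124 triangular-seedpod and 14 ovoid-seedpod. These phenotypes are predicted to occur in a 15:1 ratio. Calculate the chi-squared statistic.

3.573

Under the 15:1 hypothesis (Σ ratio = 16, N = 138):
  triangular-seedpod: 138 × 15/16 = 129.375
  ovoid-seedpod: 138 × 1/16 = 8.625
χ² = Σ (O − E)² / E
  triangular-seedpod: (124 − 129.375)² / 129.375 = 0.2233
  ovoid-seedpod: (14 − 8.625)² / 8.625 = 3.3496
χ² = 0.2233 + 3.3496 = 3.5729 ≈ 3.573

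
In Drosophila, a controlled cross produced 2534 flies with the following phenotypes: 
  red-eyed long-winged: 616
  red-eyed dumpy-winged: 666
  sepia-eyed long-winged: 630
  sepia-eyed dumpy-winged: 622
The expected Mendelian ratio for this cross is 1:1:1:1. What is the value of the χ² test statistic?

2.379

Under the 1:1:1:1 hypothesis (Σ ratio = 4, N = 2534):
  red-eyed long-winged: 2534 × 1/4 = 633.5
  red-eyed dumpy-winged: 2534 × 1/4 = 633.5
  sepia-eyed long-winged: 2534 × 1/4 = 633.5
  sepia-eyed dumpy-winged: 2534 × 1/4 = 633.5
χ² = Σ (O − E)² / E
  red-eyed long-winged: (616 − 633.5)² / 633.5 = 0.4834
  red-eyed dumpy-winged: (666 − 633.5)² / 633.5 = 1.6673
  sepia-eyed long-winged: (630 − 633.5)² / 633.5 = 0.0193
  sepia-eyed dumpy-winged: (622 − 633.5)² / 633.5 = 0.2088
χ² = 0.4834 + 1.6673 + 0.0193 + 0.2088 = 2.3788 ≈ 2.379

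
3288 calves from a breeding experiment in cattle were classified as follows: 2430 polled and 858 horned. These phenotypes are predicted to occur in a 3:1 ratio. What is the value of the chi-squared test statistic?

2.102

Expected counts for N = 3288 under a 3:1 ratio (total parts = 4):
  polled: 3288 × 3/4 = 2466
  horned: 3288 × 1/4 = 822
χ² = Σ (O − E)² / E
  polled: (2430 − 2466)² / 2466 = 0.5255
  horned: (858 − 822)² / 822 = 1.5766
χ² = 0.5255 + 1.5766 = 2.1021 ≈ 2.102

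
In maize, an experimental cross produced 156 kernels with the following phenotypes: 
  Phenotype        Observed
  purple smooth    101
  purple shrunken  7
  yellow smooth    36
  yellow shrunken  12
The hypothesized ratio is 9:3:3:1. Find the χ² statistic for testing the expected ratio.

The 9:3:3:1 ratio has 16 parts, so with N = 156 the expected counts are:
  purple smooth: 156 × 9/16 = 87.75
  purple shrunken: 156 × 3/16 = 29.25
  yellow smooth: 156 × 3/16 = 29.25
  yellow shrunken: 156 × 1/16 = 9.75
χ² = Σ (O − E)² / E
  purple smooth: (101 − 87.75)² / 87.75 = 2.0007
  purple shrunken: (7 − 29.25)² / 29.25 = 16.9252
  yellow smooth: (36 − 29.25)² / 29.25 = 1.5577
  yellow shrunken: (12 − 9.75)² / 9.75 = 0.5192
χ² = 2.0007 + 16.9252 + 1.5577 + 0.5192 = 21.0028 ≈ 21.003

21.003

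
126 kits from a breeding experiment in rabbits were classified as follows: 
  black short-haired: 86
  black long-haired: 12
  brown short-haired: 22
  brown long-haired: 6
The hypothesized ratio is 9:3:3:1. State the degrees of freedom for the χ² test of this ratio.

3

A goodness-of-fit test with 4 phenotype classes has df = 4 − 1 = 3.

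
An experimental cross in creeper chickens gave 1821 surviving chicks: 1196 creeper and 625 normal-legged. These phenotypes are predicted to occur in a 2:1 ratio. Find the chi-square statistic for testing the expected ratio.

The 2:1 ratio has 3 parts, so with N = 1821 the expected counts are:
  creeper: 1821 × 2/3 = 1214
  normal-legged: 1821 × 1/3 = 607
χ² = Σ (O − E)² / E
  creeper: (1196 − 1214)² / 1214 = 0.2669
  normal-legged: (625 − 607)² / 607 = 0.5338
χ² = 0.2669 + 0.5338 = 0.8007 ≈ 0.801

0.801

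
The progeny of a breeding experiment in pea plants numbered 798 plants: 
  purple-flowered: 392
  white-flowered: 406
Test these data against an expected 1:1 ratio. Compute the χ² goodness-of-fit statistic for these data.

Expected counts for N = 798 under a 1:1 ratio (total parts = 2):
  purple-flowered: 798 × 1/2 = 399
  white-flowered: 798 × 1/2 = 399
χ² = Σ (O − E)² / E
  purple-flowered: (392 − 399)² / 399 = 0.1228
  white-flowered: (406 − 399)² / 399 = 0.1228
χ² = 0.1228 + 0.1228 = 0.2456 ≈ 0.246

0.246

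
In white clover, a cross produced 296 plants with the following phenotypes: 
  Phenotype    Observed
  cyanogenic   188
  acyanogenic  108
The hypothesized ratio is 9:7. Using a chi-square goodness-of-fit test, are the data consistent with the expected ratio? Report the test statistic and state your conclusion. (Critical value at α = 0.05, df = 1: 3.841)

6.346; not consistent

Under the 9:7 hypothesis (Σ ratio = 16, N = 296):
  cyanogenic: 296 × 9/16 = 166.5
  acyanogenic: 296 × 7/16 = 129.5
χ² = Σ (O − E)² / E
  cyanogenic: (188 − 166.5)² / 166.5 = 2.7763
  acyanogenic: (108 − 129.5)² / 129.5 = 3.5695
χ² = 2.7763 + 3.5695 = 6.3458 ≈ 6.346
Degrees of freedom = 2 − 1 = 1; critical value at α = 0.05 is 3.841.
Since 6.346 > 3.841, we reject the null hypothesis — the data do not fit the 9:7 ratio.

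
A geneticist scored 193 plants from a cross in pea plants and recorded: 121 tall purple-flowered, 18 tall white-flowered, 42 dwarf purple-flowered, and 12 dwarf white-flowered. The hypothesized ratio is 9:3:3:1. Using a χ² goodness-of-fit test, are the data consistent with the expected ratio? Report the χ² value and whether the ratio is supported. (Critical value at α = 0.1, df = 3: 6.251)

The 9:3:3:1 ratio has 16 parts, so with N = 193 the expected counts are:
  tall purple-flowered: 193 × 9/16 = 108.5625
  tall white-flowered: 193 × 3/16 = 36.1875
  dwarf purple-flowered: 193 × 3/16 = 36.1875
  dwarf white-flowered: 193 × 1/16 = 12.0625
χ² = Σ (O − E)² / E
  tall purple-flowered: (121 − 108.5625)² / 108.5625 = 1.4249
  tall white-flowered: (18 − 36.1875)² / 36.1875 = 9.1409
  dwarf purple-flowered: (42 − 36.1875)² / 36.1875 = 0.9336
  dwarf white-flowered: (12 − 12.0625)² / 12.0625 = 0.0003
χ² = 1.4249 + 9.1409 + 0.9336 + 0.0003 = 11.4997 ≈ 11.500
Degrees of freedom = 4 − 1 = 3; critical value at α = 0.1 is 6.251.
Since 11.500 > 6.251, we reject the null hypothesis — the data do not fit the 9:3:3:1 ratio.

11.500; not consistent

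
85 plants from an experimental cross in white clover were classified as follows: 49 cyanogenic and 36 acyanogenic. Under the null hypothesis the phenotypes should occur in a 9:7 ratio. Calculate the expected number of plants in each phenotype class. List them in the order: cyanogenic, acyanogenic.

47.8125, 37.1875

Total ratio parts = 16. Expected numbers out of 85:
  cyanogenic: 85 × 9/16 = 47.8125
  acyanogenic: 85 × 7/16 = 37.1875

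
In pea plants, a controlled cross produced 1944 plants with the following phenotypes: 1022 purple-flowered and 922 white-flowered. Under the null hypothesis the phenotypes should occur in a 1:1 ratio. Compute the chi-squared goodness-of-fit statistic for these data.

Expected counts for N = 1944 under a 1:1 ratio (total parts = 2):
  purple-flowered: 1944 × 1/2 = 972
  white-flowered: 1944 × 1/2 = 972
χ² = Σ (O − E)² / E
  purple-flowered: (1022 − 972)² / 972 = 2.5720
  white-flowered: (922 − 972)² / 972 = 2.5720
χ² = 2.5720 + 2.5720 = 5.144

5.144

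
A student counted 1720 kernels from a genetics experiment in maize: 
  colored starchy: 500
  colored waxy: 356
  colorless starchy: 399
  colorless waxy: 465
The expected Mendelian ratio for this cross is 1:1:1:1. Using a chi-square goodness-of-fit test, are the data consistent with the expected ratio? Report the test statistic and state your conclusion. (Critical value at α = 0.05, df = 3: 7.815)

29.214; not consistent

The 1:1:1:1 ratio has 4 parts, so with N = 1720 the expected counts are:
  colored starchy: 1720 × 1/4 = 430
  colored waxy: 1720 × 1/4 = 430
  colorless starchy: 1720 × 1/4 = 430
  colorless waxy: 1720 × 1/4 = 430
χ² = Σ (O − E)² / E
  colored starchy: (500 − 430)² / 430 = 11.3953
  colored waxy: (356 − 430)² / 430 = 12.7349
  colorless starchy: (399 − 430)² / 430 = 2.2349
  colorless waxy: (465 − 430)² / 430 = 2.8488
χ² = 11.3953 + 12.7349 + 2.2349 + 2.8488 = 29.2139 ≈ 29.214
Degrees of freedom = 4 − 1 = 3; critical value at α = 0.05 is 7.815.
Since 29.214 > 7.815, we reject the null hypothesis — the data do not fit the 1:1:1:1 ratio.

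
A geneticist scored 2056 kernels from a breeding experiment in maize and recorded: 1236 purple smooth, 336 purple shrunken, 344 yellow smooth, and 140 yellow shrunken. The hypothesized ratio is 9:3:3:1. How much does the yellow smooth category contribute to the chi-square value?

Under the 9:3:3:1 hypothesis (Σ ratio = 16, N = 2056):
  purple smooth: 2056 × 9/16 = 1156.5
  purple shrunken: 2056 × 3/16 = 385.5
  yellow smooth: 2056 × 3/16 = 385.5
  yellow shrunken: 2056 × 1/16 = 128.5
Contribution of yellow smooth: (344 − 385.5)² / 385.5 = 4.4676

4.468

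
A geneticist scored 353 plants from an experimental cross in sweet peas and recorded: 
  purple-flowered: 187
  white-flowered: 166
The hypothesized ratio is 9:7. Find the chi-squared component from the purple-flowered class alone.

0.673

Expected counts for N = 353 under a 9:7 ratio (total parts = 16):
  purple-flowered: 353 × 9/16 = 198.5625
  white-flowered: 353 × 7/16 = 154.4375
Contribution of purple-flowered: (187 − 198.5625)² / 198.5625 = 0.6733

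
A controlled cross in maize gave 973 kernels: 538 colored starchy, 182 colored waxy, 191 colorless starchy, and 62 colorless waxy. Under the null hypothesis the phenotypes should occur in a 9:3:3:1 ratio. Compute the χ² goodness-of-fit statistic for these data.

Total ratio parts = 16. Expected numbers out of 973:
  colored starchy: 973 × 9/16 = 547.3125
  colored waxy: 973 × 3/16 = 182.4375
  colorless starchy: 973 × 3/16 = 182.4375
  colorless waxy: 973 × 1/16 = 60.8125
χ² = Σ (O − E)² / E
  colored starchy: (538 − 547.3125)² / 547.3125 = 0.1585
  colored waxy: (182 − 182.4375)² / 182.4375 = 0.0010
  colorless starchy: (191 − 182.4375)² / 182.4375 = 0.4019
  colorless waxy: (62 − 60.8125)² / 60.8125 = 0.0232
χ² = 0.1585 + 0.0010 + 0.4019 + 0.0232 = 0.5846 ≈ 0.585

0.585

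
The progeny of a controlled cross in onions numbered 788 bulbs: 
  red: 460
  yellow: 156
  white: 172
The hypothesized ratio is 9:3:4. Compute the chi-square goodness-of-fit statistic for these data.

Under the 9:3:4 hypothesis (Σ ratio = 16, N = 788):
  red: 788 × 9/16 = 443.25
  yellow: 788 × 3/16 = 147.75
  white: 788 × 4/16 = 197
χ² = Σ (O − E)² / E
  red: (460 − 443.25)² / 443.25 = 0.6330
  yellow: (156 − 147.75)² / 147.75 = 0.4607
  white: (172 − 197)² / 197 = 3.1726
χ² = 0.6330 + 0.4607 + 3.1726 = 4.2663 ≈ 4.266

4.266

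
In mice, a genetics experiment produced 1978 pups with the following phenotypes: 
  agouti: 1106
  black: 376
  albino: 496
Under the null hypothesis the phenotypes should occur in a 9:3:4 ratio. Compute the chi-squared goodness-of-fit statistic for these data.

0.115

Expected counts for N = 1978 under a 9:3:4 ratio (total parts = 16):
  agouti: 1978 × 9/16 = 1112.625
  black: 1978 × 3/16 = 370.875
  albino: 1978 × 4/16 = 494.5
χ² = Σ (O − E)² / E
  agouti: (1106 − 1112.625)² / 1112.625 = 0.0394
  black: (376 − 370.875)² / 370.875 = 0.0708
  albino: (496 − 494.5)² / 494.5 = 0.0046
χ² = 0.0394 + 0.0708 + 0.0046 = 0.1148 ≈ 0.115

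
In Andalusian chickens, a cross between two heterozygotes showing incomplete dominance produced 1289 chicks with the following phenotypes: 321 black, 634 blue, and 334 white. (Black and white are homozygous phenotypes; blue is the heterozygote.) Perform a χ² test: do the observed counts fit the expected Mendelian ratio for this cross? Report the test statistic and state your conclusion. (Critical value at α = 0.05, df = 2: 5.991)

With incomplete dominance, a heterozygote × heterozygote cross gives a 1:2:1 phenotypic ratio.
Expected counts for N = 1289 under a 1:2:1 ratio (total parts = 4):
  black: 1289 × 1/4 = 322.25
  blue: 1289 × 2/4 = 644.5
  white: 1289 × 1/4 = 322.25
χ² = Σ (O − E)² / E
  black: (321 − 322.25)² / 322.25 = 0.0048
  blue: (634 − 644.5)² / 644.5 = 0.1711
  white: (334 − 322.25)² / 322.25 = 0.4284
χ² = 0.0048 + 0.1711 + 0.4284 = 0.6043 ≈ 0.604
Degrees of freedom = 3 − 1 = 2; critical value at α = 0.05 is 5.991.
Since 0.604 < 5.991, we fail to reject the null hypothesis — the data are consistent with the 1:2:1 ratio.

0.604; consistent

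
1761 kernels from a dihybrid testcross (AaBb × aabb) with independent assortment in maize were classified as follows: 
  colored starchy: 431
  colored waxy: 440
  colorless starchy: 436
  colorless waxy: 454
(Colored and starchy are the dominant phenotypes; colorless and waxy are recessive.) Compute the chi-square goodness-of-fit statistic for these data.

A dihybrid testcross with independent assortment gives a 1:1:1:1 ratio.
The 1:1:1:1 ratio has 4 parts, so with N = 1761 the expected counts are:
  colored starchy: 1761 × 1/4 = 440.25
  colored waxy: 1761 × 1/4 = 440.25
  colorless starchy: 1761 × 1/4 = 440.25
  colorless waxy: 1761 × 1/4 = 440.25
χ² = Σ (O − E)² / E
  colored starchy: (431 − 440.25)² / 440.25 = 0.1943
  colored waxy: (440 − 440.25)² / 440.25 = 0.0001
  colorless starchy: (436 − 440.25)² / 440.25 = 0.0410
  colorless waxy: (454 − 440.25)² / 440.25 = 0.4294
χ² = 0.1943 + 0.0001 + 0.0410 + 0.4294 = 0.6648 ≈ 0.665

0.665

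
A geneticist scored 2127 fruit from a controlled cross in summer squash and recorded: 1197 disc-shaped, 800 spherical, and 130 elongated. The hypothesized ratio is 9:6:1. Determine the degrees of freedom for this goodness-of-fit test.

2

A goodness-of-fit test with 3 phenotype classes has df = 3 − 1 = 2.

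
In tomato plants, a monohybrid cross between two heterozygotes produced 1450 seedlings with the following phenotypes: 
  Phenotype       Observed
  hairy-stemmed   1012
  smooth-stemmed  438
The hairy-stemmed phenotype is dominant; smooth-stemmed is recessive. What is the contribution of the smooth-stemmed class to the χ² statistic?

15.725

For a monohybrid cross between heterozygotes with complete dominance, the expected phenotypic ratio is 3:1.
The 3:1 ratio has 4 parts, so with N = 1450 the expected counts are:
  hairy-stemmed: 1450 × 3/4 = 1087.5
  smooth-stemmed: 1450 × 1/4 = 362.5
Contribution of smooth-stemmed: (438 − 362.5)² / 362.5 = 15.7248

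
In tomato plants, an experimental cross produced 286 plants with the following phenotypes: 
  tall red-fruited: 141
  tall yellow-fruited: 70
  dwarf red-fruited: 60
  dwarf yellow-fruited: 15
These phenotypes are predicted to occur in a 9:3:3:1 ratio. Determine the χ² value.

The 9:3:3:1 ratio has 16 parts, so with N = 286 the expected counts are:
  tall red-fruited: 286 × 9/16 = 160.875
  tall yellow-fruited: 286 × 3/16 = 53.625
  dwarf red-fruited: 286 × 3/16 = 53.625
  dwarf yellow-fruited: 286 × 1/16 = 17.875
χ² = Σ (O − E)² / E
  tall red-fruited: (141 − 160.875)² / 160.875 = 2.4554
  tall yellow-fruited: (70 − 53.625)² / 53.625 = 5.0003
  dwarf red-fruited: (60 − 53.625)² / 53.625 = 0.7579
  dwarf yellow-fruited: (15 − 17.875)² / 17.875 = 0.4624
χ² = 2.4554 + 5.0003 + 0.7579 + 0.4624 = 8.676

8.676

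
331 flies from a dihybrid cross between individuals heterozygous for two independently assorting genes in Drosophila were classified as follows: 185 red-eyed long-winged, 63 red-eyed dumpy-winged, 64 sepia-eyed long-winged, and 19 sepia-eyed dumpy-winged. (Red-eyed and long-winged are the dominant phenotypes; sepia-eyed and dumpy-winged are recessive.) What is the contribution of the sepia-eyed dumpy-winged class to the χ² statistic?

A dihybrid F₂ with independent assortment and complete dominance at both loci gives a 9:3:3:1 phenotypic ratio.
The 9:3:3:1 ratio has 16 parts, so with N = 331 the expected counts are:
  red-eyed long-winged: 331 × 9/16 = 186.1875
  red-eyed dumpy-winged: 331 × 3/16 = 62.0625
  sepia-eyed long-winged: 331 × 3/16 = 62.0625
  sepia-eyed dumpy-winged: 331 × 1/16 = 20.6875
Contribution of sepia-eyed dumpy-winged: (19 − 20.6875)² / 20.6875 = 0.1377

0.138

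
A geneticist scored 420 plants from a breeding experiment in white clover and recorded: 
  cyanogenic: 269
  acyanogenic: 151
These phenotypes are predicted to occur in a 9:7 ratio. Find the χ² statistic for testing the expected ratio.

10.377

Total ratio parts = 16. Expected numbers out of 420:
  cyanogenic: 420 × 9/16 = 236.25
  acyanogenic: 420 × 7/16 = 183.75
χ² = Σ (O − E)² / E
  cyanogenic: (269 − 236.25)² / 236.25 = 4.5399
  acyanogenic: (151 − 183.75)² / 183.75 = 5.8371
χ² = 4.5399 + 5.8371 = 10.377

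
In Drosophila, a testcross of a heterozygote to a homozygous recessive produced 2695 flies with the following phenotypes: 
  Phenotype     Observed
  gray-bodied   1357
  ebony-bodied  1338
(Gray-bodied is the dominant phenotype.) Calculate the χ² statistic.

A testcross of a heterozygote (Aa × aa) gives a 1:1 phenotypic ratio.
Expected counts for N = 2695 under a 1:1 ratio (total parts = 2):
  gray-bodied: 2695 × 1/2 = 1347.5
  ebony-bodied: 2695 × 1/2 = 1347.5
χ² = Σ (O − E)² / E
  gray-bodied: (1357 − 1347.5)² / 1347.5 = 0.0670
  ebony-bodied: (1338 − 1347.5)² / 1347.5 = 0.0670
χ² = 0.0670 + 0.0670 = 0.134

0.134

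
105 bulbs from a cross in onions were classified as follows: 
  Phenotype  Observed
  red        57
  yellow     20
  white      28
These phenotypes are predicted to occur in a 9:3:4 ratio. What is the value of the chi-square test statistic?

The 9:3:4 ratio has 16 parts, so with N = 105 the expected counts are:
  red: 105 × 9/16 = 59.0625
  yellow: 105 × 3/16 = 19.6875
  white: 105 × 4/16 = 26.25
χ² = Σ (O − E)² / E
  red: (57 − 59.0625)² / 59.0625 = 0.0720
  yellow: (20 − 19.6875)² / 19.6875 = 0.0050
  white: (28 − 26.25)² / 26.25 = 0.1167
χ² = 0.0720 + 0.0050 + 0.1167 = 0.1937 ≈ 0.194

0.194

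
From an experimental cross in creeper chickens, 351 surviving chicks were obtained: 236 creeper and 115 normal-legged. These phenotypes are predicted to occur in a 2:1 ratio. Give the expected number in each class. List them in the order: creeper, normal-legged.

Expected counts for N = 351 under a 2:1 ratio (total parts = 3):
  creeper: 351 × 2/3 = 234
  normal-legged: 351 × 1/3 = 117

234, 117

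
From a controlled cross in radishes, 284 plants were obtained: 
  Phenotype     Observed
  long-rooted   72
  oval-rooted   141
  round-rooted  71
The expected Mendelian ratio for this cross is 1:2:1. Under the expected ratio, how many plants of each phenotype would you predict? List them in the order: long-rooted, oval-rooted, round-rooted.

71, 142, 71

Under the 1:2:1 hypothesis (Σ ratio = 4, N = 284):
  long-rooted: 284 × 1/4 = 71
  oval-rooted: 284 × 2/4 = 142
  round-rooted: 284 × 1/4 = 71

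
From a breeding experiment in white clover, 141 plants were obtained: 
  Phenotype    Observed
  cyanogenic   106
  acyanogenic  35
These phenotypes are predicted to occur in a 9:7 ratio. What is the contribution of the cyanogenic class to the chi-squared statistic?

8.980

Under the 9:7 hypothesis (Σ ratio = 16, N = 141):
  cyanogenic: 141 × 9/16 = 79.3125
  acyanogenic: 141 × 7/16 = 61.6875
Contribution of cyanogenic: (106 − 79.3125)² / 79.3125 = 8.9800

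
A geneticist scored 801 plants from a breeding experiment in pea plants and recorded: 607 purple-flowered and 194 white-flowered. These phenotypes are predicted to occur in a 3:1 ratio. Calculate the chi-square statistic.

Under the 3:1 hypothesis (Σ ratio = 4, N = 801):
  purple-flowered: 801 × 3/4 = 600.75
  white-flowered: 801 × 1/4 = 200.25
χ² = Σ (O − E)² / E
  purple-flowered: (607 − 600.75)² / 600.75 = 0.0650
  white-flowered: (194 − 200.25)² / 200.25 = 0.1951
χ² = 0.0650 + 0.1951 = 0.2601 ≈ 0.260

0.260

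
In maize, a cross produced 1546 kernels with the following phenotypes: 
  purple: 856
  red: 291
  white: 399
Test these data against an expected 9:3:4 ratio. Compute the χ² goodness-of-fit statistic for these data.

0.622

Total ratio parts = 16. Expected numbers out of 1546:
  purple: 1546 × 9/16 = 869.625
  red: 1546 × 3/16 = 289.875
  white: 1546 × 4/16 = 386.5
χ² = Σ (O − E)² / E
  purple: (856 − 869.625)² / 869.625 = 0.2135
  red: (291 − 289.875)² / 289.875 = 0.0044
  white: (399 − 386.5)² / 386.5 = 0.4043
χ² = 0.2135 + 0.0044 + 0.4043 = 0.6222 ≈ 0.622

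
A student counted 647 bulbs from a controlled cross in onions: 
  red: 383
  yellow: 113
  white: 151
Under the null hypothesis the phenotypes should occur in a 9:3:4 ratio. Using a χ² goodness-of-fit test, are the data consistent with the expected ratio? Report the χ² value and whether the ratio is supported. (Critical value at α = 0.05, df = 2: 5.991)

2.283; consistent

Expected counts for N = 647 under a 9:3:4 ratio (total parts = 16):
  red: 647 × 9/16 = 363.9375
  yellow: 647 × 3/16 = 121.3125
  white: 647 × 4/16 = 161.75
χ² = Σ (O − E)² / E
  red: (383 − 363.9375)² / 363.9375 = 0.9985
  yellow: (113 − 121.3125)² / 121.3125 = 0.5696
  white: (151 − 161.75)² / 161.75 = 0.7145
χ² = 0.9985 + 0.5696 + 0.7145 = 2.2826 ≈ 2.283
Degrees of freedom = 3 − 1 = 2; critical value at α = 0.05 is 5.991.
Since 2.283 < 5.991, we fail to reject the null hypothesis — the data are consistent with the 9:3:4 ratio.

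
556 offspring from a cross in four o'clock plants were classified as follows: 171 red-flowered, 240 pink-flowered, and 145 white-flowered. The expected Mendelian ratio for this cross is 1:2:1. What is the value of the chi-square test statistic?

Under the 1:2:1 hypothesis (Σ ratio = 4, N = 556):
  red-flowered: 556 × 1/4 = 139
  pink-flowered: 556 × 2/4 = 278
  white-flowered: 556 × 1/4 = 139
χ² = Σ (O − E)² / E
  red-flowered: (171 − 139)² / 139 = 7.3669
  pink-flowered: (240 − 278)² / 278 = 5.1942
  white-flowered: (145 − 139)² / 139 = 0.2590
χ² = 7.3669 + 5.1942 + 0.2590 = 12.8201 ≈ 12.820

12.820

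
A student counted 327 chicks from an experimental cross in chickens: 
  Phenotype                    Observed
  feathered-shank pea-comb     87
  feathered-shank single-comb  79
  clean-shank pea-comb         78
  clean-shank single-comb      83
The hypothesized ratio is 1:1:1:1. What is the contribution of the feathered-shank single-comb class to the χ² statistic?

Under the 1:1:1:1 hypothesis (Σ ratio = 4, N = 327):
  feathered-shank pea-comb: 327 × 1/4 = 81.75
  feathered-shank single-comb: 327 × 1/4 = 81.75
  clean-shank pea-comb: 327 × 1/4 = 81.75
  clean-shank single-comb: 327 × 1/4 = 81.75
Contribution of feathered-shank single-comb: (79 − 81.75)² / 81.75 = 0.0925

0.093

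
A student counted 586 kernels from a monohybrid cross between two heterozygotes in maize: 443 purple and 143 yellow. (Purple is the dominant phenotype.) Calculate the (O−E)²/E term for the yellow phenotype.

0.084

For a monohybrid cross between heterozygotes with complete dominance, the expected phenotypic ratio is 3:1.
The 3:1 ratio has 4 parts, so with N = 586 the expected counts are:
  purple: 586 × 3/4 = 439.5
  yellow: 586 × 1/4 = 146.5
Contribution of yellow: (143 − 146.5)² / 146.5 = 0.0836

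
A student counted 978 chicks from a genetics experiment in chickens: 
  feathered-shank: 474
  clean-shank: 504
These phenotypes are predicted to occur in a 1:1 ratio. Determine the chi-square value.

The 1:1 ratio has 2 parts, so with N = 978 the expected counts are:
  feathered-shank: 978 × 1/2 = 489
  clean-shank: 978 × 1/2 = 489
χ² = Σ (O − E)² / E
  feathered-shank: (474 − 489)² / 489 = 0.4601
  clean-shank: (504 − 489)² / 489 = 0.4601
χ² = 0.4601 + 0.4601 = 0.9202 ≈ 0.920

0.920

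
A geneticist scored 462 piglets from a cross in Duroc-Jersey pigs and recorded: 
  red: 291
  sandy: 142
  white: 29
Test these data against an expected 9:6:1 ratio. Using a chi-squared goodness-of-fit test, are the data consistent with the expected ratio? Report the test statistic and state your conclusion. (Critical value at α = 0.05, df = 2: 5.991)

Expected counts for N = 462 under a 9:6:1 ratio (total parts = 16):
  red: 462 × 9/16 = 259.875
  sandy: 462 × 6/16 = 173.25
  white: 462 × 1/16 = 28.875
χ² = Σ (O − E)² / E
  red: (291 − 259.875)² / 259.875 = 3.7278
  sandy: (142 − 173.25)² / 173.25 = 5.6367
  white: (29 − 28.875)² / 28.875 = 0.0005
χ² = 3.7278 + 5.6367 + 0.0005 = 9.365
Degrees of freedom = 3 − 1 = 2; critical value at α = 0.05 is 5.991.
Since 9.365 > 5.991, we reject the null hypothesis — the data do not fit the 9:6:1 ratio.

9.365; not consistent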